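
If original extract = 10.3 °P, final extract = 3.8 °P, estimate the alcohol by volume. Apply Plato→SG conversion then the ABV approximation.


SG = 259/(259 − P);  ABV = (OG − FG)·131.25
OG = 259/(259 − 10.3) = 1.0414
FG = 259/(259 − 3.8) = 1.0149
ABV = (1.0414 − 1.0149)·131.25

3.4814 % ABV


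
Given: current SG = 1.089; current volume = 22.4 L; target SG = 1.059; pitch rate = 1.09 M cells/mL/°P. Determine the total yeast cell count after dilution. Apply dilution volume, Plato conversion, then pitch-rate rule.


V_w = V·((SG_c−1)/(SG_t−1)−1);  °P = 259 − 259/SG_t;  cells = rate·(V+V_w)·°P
V_w = 22.4·((1.089−1)/(1.059−1)−1) = 11.3898
V_final = 22.4 + 11.3898 = 33.7898
°P = 259 − 259/1.059 = 14.4297
cells = 1.09·33.7898·14.4297

531.4572 billion cells


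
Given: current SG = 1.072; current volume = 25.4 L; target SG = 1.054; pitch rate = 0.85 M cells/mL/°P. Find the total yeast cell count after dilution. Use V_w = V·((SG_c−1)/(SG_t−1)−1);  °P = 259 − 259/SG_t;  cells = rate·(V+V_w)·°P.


V_w = 25.4·((1.072−1)/(1.054−1)−1) = 8.4667
V_final = 25.4 + 8.4667 = 33.8667
°P = 259 − 259/1.054 = 13.2694
cells = 0.85·33.8667·13.2694

381.9832 billion cells


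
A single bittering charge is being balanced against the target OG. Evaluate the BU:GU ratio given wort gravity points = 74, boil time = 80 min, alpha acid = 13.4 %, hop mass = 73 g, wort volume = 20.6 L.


U = 1.65·0.000125^(GP/1000)·(1−e^(−0.04t))/4.15;  IBU = (α/100)·m·U·1000/V;  BU:GU = IBU/GP
U = 1.65·0.000125^(74/1000)·(1−e^(−0.04·80))/4.15 = 0.1961
IBU = (13.4/100)·73·0.1961·1000/20.6 = 93.1309
BU:GU = 93.1309/74

1.2585


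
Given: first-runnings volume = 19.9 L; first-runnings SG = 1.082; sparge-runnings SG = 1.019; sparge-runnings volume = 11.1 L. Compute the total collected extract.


total = Σ (SG_i − 1)·1000·V_i
first = (1.082 − 1)·1000·19.9 = 1631.8000
sparge = (1.019 − 1)·1000·11.1 = 210.9000
total = 1631.8000 + 210.9000

1842.7000 gravity·L


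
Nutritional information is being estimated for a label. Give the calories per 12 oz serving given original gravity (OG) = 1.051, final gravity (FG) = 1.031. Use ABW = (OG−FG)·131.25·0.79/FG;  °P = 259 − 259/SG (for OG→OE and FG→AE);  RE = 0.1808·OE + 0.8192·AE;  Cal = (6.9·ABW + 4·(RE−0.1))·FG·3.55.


ABW = (1.051 − 1.031)·131.25·0.79/1.031 = 2.0114
OE = 259 − 259/1.051 = 12.5680 °P
AE = 259 − 259/1.031 = 7.7876 °P
RE = 0.1808·12.5680 + 0.8192·7.7876 = 8.6519 °P
Cal = (6.9·2.0114 + 4·(8.6519−0.1))·1.031·3.55

175.9979 kcal


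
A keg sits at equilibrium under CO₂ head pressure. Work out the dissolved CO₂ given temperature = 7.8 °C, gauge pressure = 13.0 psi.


vols = (P + 14.695)·(0.01821 + 0.09011·e^(−0.04·T))
vols = (13.0 + 14.695)·(0.01821 + 0.09011·e^(−0.04·7.8))

2.3311 volumes


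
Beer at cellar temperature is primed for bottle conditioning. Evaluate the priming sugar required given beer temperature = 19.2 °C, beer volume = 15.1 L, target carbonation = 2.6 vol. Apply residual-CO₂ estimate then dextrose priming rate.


residual = 14.695·(0.01821 + 0.09011·e^(−0.04·T));  sugar = (target − residual)·4.0·V
residual = 14.695·(0.01821 + 0.09011·e^(−0.04·19.2)) = 0.8819
sugar = (2.6 − 0.8819)·4.0·15.1

103.7714 g


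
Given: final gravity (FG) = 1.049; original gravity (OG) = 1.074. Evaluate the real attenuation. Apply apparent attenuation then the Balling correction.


AA = (OG−FG)/(OG−1)·100;  RA = AA·0.8192
AA = (1.074 − 1.049)/(1.074 − 1)·100 = 33.7838
RA = 33.7838·0.8192

27.6757 %


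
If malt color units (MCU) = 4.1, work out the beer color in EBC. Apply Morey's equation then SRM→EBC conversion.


SRM = 1.4922·MCU^0.6859;  EBC = SRM·1.97
SRM = 1.4922·4.1^0.6859 = 3.9277
EBC = 3.9277·1.97

7.7375 EBC


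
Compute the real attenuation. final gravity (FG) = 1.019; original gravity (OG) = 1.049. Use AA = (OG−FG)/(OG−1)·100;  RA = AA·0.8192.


AA = (1.049 − 1.019)/(1.049 − 1)·100 = 61.2245
RA = 61.2245·0.8192

50.1551 %


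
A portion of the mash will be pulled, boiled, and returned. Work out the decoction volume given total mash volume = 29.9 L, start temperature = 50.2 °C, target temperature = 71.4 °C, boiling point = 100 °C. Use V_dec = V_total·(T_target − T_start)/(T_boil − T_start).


V_dec = 29.9·(71.4 − 50.2)/(100 − 50.2)

12.7285 L


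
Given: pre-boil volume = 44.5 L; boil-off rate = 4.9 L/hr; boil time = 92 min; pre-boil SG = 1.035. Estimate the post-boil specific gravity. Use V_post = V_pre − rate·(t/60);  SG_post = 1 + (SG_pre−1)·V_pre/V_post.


V_post = 44.5 − 4.9·(92/60) = 36.9867
SG_post = 1 + (1.035 − 1)·44.5/36.9867

1.0421


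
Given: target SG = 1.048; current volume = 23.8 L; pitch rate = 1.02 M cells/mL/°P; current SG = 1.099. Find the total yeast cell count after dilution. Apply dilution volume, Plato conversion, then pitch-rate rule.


V_w = V·((SG_c−1)/(SG_t−1)−1);  °P = 259 − 259/SG_t;  cells = rate·(V+V_w)·°P
V_w = 23.8·((1.099−1)/(1.048−1)−1) = 25.2875
V_final = 23.8 + 25.2875 = 49.0875
°P = 259 − 259/1.048 = 11.8626
cells = 1.02·49.0875·11.8626

593.9513 billion cells


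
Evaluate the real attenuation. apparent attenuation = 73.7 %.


RA = AA · 0.8192
RA = 73.7 · 0.8192

60.3750 %


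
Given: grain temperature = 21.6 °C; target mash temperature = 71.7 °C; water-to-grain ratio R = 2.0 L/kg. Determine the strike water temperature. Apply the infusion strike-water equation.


T_strike = (0.41/R)·(T_mash − T_grain) + T_mash
T_strike = (0.41/2.0)·(71.7 − 21.6) + 71.7

81.9705 °C


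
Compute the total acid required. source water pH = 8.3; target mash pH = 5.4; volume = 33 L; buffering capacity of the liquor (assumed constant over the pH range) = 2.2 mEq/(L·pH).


acid = buffering capacity · (pH_source − pH_target) · V
acid = 2.2 · (8.3 − 5.4) · 33

210.5400 mEq


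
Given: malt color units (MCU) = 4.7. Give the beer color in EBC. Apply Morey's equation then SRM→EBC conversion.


SRM = 1.4922·MCU^0.6859;  EBC = SRM·1.97
SRM = 1.4922·4.7^0.6859 = 4.3134
EBC = 4.3134·1.97

8.4974 EBC


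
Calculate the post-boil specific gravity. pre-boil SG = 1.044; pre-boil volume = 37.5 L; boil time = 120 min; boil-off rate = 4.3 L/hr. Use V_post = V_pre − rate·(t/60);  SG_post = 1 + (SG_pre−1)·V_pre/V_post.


V_post = 37.5 − 4.3·(120/60) = 28.9000
SG_post = 1 + (1.044 − 1)·37.5/28.9000

1.0571


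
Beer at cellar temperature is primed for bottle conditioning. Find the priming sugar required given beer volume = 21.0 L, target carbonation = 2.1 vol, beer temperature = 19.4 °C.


residual = 14.695·(0.01821 + 0.09011·e^(−0.04·T));  sugar = (target − residual)·4.0·V
residual = 14.695·(0.01821 + 0.09011·e^(−0.04·19.4)) = 0.8770
sugar = (2.1 − 0.8770)·4.0·21.0

102.7291 g


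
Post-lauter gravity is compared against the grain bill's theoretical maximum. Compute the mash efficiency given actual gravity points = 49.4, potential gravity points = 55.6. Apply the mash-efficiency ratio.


efficiency = actual / potential × 100
efficiency = 49.4 / 55.6 × 100

88.8489 %


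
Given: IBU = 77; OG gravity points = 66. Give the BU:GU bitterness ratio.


BU:GU = IBU / OG_points
BU:GU = 77 / 66

1.1667


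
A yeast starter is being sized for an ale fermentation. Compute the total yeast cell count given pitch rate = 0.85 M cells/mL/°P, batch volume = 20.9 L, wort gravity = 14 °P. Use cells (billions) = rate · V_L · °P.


cells = 0.85 · 20.9 · 14

248.7100 billion cells


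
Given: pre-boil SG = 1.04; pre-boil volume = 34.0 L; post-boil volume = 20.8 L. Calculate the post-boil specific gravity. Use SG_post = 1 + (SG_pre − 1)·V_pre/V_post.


pts_pre = (1.04 − 1)·1000 = 40.0000
pts_post = 40.0000·34.0/20.8 = 65.3846
SG_post = 1 + 65.3846/1000

1.0654


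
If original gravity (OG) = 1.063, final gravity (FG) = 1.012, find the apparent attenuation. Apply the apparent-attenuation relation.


AA = (OG − FG)/(OG − 1) · 100
AA = (1.063 − 1.012)/(1.063 − 1) · 100

80.9524 %


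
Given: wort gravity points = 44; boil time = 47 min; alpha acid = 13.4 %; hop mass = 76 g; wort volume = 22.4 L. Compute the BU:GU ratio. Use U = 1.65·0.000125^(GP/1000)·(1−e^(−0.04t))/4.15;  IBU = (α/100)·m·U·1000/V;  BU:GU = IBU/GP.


U = 1.65·0.000125^(44/1000)·(1−e^(−0.04·47))/4.15 = 0.2269
IBU = (13.4/100)·76·0.2269·1000/22.4 = 103.1487
BU:GU = 103.1487/44

2.3443


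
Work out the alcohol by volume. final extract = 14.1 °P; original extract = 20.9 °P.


SG = 259/(259 − P);  ABV = (OG − FG)·131.25
OG = 259/(259 − 20.9) = 1.0878
FG = 259/(259 − 14.1) = 1.0576
ABV = (1.0878 − 1.0576)·131.25

3.9642 % ABV


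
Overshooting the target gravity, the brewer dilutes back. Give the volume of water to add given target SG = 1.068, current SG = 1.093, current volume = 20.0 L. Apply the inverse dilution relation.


V_water = V·((SG_curr − 1)/(SG_target − 1) − 1)
V_water = 20.0·((1.093 − 1)/(1.068 − 1) − 1)

7.3529 L


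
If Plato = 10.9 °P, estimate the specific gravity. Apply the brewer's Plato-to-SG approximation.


SG = 259/(259 − P)
SG = 259/(259 − 10.9)

1.0439


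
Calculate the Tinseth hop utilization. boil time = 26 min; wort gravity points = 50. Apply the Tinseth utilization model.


U = 1.65·0.000125^(GP/1000) · (1 − e^(−0.04·t))/4.15
bigness = 1.65·0.000125^(50/1000) = 1.0528
boil_factor = (1 − e^(−0.04·26))/4.15 = 0.1558
U = 1.0528 · 0.1558

0.1640


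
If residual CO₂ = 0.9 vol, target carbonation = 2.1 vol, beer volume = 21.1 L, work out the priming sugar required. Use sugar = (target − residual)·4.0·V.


sugar = (2.1 − 0.9)·4.0·21.1

101.2800 g


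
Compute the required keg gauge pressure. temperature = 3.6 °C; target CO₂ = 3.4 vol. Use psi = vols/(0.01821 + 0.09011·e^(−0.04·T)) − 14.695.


psi = 3.4/(0.01821 + 0.09011·e^(−0.04·3.6)) − 14.695

20.6351 psi


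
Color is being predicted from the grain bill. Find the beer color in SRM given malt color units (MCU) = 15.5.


SRM = 1.4922 · MCU^0.6859
SRM = 1.4922 · 15.5^0.6859

9.7786 SRM


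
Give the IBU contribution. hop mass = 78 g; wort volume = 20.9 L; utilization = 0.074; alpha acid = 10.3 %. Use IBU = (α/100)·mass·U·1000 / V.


IBU = (10.3/100)·78·0.074·1000 / 20.9

28.4457 IBU


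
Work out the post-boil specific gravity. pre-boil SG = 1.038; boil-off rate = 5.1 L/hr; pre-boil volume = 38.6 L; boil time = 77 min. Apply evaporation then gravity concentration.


V_post = V_pre − rate·(t/60);  SG_post = 1 + (SG_pre−1)·V_pre/V_post
V_post = 38.6 − 5.1·(77/60) = 32.0550
SG_post = 1 + (1.038 − 1)·38.6/32.0550

1.0458


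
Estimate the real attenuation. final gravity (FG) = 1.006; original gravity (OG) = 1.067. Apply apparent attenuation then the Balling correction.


AA = (OG−FG)/(OG−1)·100;  RA = AA·0.8192
AA = (1.067 − 1.006)/(1.067 − 1)·100 = 91.0448
RA = 91.0448·0.8192

74.5839 %


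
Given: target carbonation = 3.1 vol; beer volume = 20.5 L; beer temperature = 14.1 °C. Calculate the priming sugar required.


residual = 14.695·(0.01821 + 0.09011·e^(−0.04·T));  sugar = (target − residual)·4.0·V
residual = 14.695·(0.01821 + 0.09011·e^(−0.04·14.1)) = 1.0210
sugar = (3.1 − 1.0210)·4.0·20.5

170.4819 g


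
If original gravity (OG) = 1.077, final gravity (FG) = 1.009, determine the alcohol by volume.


ABV = (OG − FG) · 131.25
ABV = (1.077 − 1.009) · 131.25

8.9250 % ABV


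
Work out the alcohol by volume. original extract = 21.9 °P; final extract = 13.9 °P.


SG = 259/(259 − P);  ABV = (OG − FG)·131.25
OG = 259/(259 − 21.9) = 1.0924
FG = 259/(259 − 13.9) = 1.0567
ABV = (1.0924 − 1.0567)·131.25

4.6797 % ABV


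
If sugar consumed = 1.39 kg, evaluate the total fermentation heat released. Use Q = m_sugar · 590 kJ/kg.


Q = 1.39 · 590

820.1000 kJ


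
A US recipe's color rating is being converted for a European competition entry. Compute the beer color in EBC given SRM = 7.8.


EBC = SRM · 1.97
EBC = 7.8 · 1.97

15.3660 EBC


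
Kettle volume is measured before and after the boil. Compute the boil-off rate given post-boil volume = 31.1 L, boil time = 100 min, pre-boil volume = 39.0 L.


rate = (V_pre − V_post) / (t_min/60)
rate = (39.0 − 31.1) / (100/60)

4.7400 L/hr


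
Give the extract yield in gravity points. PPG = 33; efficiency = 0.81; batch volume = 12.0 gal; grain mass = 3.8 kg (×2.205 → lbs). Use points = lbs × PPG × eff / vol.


lbs = 3.8 × 2.205 = 8.3790
points = 8.3790 × 33 × 0.81 / 12.0

18.6642 points


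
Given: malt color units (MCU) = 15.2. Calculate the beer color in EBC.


SRM = 1.4922·MCU^0.6859;  EBC = SRM·1.97
SRM = 1.4922·15.2^0.6859 = 9.6484
EBC = 9.6484·1.97

19.0073 EBC


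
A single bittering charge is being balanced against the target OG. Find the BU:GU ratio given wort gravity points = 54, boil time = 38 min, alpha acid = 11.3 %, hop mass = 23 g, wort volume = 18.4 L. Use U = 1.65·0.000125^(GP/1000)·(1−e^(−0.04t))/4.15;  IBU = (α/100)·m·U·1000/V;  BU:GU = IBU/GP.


U = 1.65·0.000125^(54/1000)·(1−e^(−0.04·38))/4.15 = 0.1912
IBU = (11.3/100)·23·0.1912·1000/18.4 = 27.0065
BU:GU = 27.0065/54

0.5001


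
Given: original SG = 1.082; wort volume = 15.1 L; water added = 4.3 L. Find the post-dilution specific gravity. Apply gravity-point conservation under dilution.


SG_new = 1 + (SG_old − 1)·V_old/(V_old + V_water)
pts = (1.082 − 1)·1000·15.1/(15.1 + 4.3) = 63.8247
SG_new = 1 + 63.8247/1000

1.0638


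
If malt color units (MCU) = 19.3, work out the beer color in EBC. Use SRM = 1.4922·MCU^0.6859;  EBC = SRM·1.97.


SRM = 1.4922·19.3^0.6859 = 11.3656
EBC = 11.3656·1.97

22.3902 EBC


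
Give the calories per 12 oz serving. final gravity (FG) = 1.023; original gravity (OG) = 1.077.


ABW = (OG−FG)·131.25·0.79/FG;  °P = 259 − 259/SG (for OG→OE and FG→AE);  RE = 0.1808·OE + 0.8192·AE;  Cal = (6.9·ABW + 4·(RE−0.1))·FG·3.55
ABW = (1.077 − 1.023)·131.25·0.79/1.023 = 5.4732
OE = 259 − 259/1.077 = 18.5172 °P
AE = 259 − 259/1.023 = 5.8231 °P
RE = 0.1808·18.5172 + 0.8192·5.8231 = 8.1182 °P
Cal = (6.9·5.4732 + 4·(8.1182−0.1))·1.023·3.55

253.6272 kcal


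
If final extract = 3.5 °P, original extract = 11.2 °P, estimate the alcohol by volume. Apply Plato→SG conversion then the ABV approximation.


SG = 259/(259 − P);  ABV = (OG − FG)·131.25
OG = 259/(259 − 11.2) = 1.0452
FG = 259/(259 − 3.5) = 1.0137
ABV = (1.0452 − 1.0137)·131.25

4.1343 % ABV


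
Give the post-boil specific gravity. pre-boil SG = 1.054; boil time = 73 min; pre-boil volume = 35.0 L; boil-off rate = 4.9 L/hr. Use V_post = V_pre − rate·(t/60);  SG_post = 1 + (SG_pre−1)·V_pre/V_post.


V_post = 35.0 − 4.9·(73/60) = 29.0383
SG_post = 1 + (1.054 − 1)·35.0/29.0383

1.0651


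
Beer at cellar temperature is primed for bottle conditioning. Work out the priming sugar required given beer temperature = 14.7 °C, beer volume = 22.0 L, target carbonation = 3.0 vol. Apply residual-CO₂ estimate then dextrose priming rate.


residual = 14.695·(0.01821 + 0.09011·e^(−0.04·T));  sugar = (target − residual)·4.0·V
residual = 14.695·(0.01821 + 0.09011·e^(−0.04·14.7)) = 1.0031
sugar = (3.0 − 1.0031)·4.0·22.0

175.7283 g


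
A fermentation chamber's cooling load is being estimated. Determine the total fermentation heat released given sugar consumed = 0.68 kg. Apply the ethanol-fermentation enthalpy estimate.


Q = m_sugar · 590 kJ/kg
Q = 0.68 · 590

401.2000 kJ


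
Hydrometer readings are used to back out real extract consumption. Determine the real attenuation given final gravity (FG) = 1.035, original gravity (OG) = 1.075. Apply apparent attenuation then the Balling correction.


AA = (OG−FG)/(OG−1)·100;  RA = AA·0.8192
AA = (1.075 − 1.035)/(1.075 − 1)·100 = 53.3333
RA = 53.3333·0.8192

43.6907 %


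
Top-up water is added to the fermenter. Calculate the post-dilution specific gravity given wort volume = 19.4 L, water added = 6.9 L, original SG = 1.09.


SG_new = 1 + (SG_old − 1)·V_old/(V_old + V_water)
pts = (1.09 − 1)·1000·19.4/(19.4 + 6.9) = 66.3878
SG_new = 1 + 66.3878/1000

1.0664


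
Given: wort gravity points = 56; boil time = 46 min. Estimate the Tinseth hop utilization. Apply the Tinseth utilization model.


U = 1.65·0.000125^(GP/1000) · (1 − e^(−0.04·t))/4.15
bigness = 1.65·0.000125^(56/1000) = 0.9975
boil_factor = (1 − e^(−0.04·46))/4.15 = 0.2027
U = 0.9975 · 0.2027

0.2022


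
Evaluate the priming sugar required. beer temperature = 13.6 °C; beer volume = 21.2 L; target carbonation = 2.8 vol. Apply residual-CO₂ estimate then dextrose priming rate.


residual = 14.695·(0.01821 + 0.09011·e^(−0.04·T));  sugar = (target − residual)·4.0·V
residual = 14.695·(0.01821 + 0.09011·e^(−0.04·13.6)) = 1.0362
sugar = (2.8 − 1.0362)·4.0·21.2

149.5727 g


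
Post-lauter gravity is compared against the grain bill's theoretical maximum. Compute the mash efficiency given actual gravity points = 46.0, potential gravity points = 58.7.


efficiency = actual / potential × 100
efficiency = 46.0 / 58.7 × 100

78.3646 %


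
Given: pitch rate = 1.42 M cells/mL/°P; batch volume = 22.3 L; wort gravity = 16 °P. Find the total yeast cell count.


cells (billions) = rate · V_L · °P
cells = 1.42 · 22.3 · 16

506.6560 billion cells


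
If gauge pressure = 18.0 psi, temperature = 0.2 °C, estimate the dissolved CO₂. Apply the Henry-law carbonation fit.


vols = (P + 14.695)·(0.01821 + 0.09011·e^(−0.04·T))
vols = (18.0 + 14.695)·(0.01821 + 0.09011·e^(−0.04·0.2))

3.5180 volumes


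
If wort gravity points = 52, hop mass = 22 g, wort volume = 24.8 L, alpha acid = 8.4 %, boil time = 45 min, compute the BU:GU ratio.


U = 1.65·0.000125^(GP/1000)·(1−e^(−0.04t))/4.15;  IBU = (α/100)·m·U·1000/V;  BU:GU = IBU/GP
U = 1.65·0.000125^(52/1000)·(1−e^(−0.04·45))/4.15 = 0.2080
IBU = (8.4/100)·22·0.2080·1000/24.8 = 15.4973
BU:GU = 15.4973/52

0.2980


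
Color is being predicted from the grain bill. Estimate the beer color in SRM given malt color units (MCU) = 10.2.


SRM = 1.4922 · MCU^0.6859
SRM = 1.4922 · 10.2^0.6859

7.3388 SRM


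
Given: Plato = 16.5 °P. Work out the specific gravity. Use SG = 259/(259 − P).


SG = 259/(259 − 16.5)

1.0680


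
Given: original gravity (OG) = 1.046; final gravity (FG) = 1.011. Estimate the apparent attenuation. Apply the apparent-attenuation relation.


AA = (OG − FG)/(OG − 1) · 100
AA = (1.046 − 1.011)/(1.046 − 1) · 100

76.0870 %


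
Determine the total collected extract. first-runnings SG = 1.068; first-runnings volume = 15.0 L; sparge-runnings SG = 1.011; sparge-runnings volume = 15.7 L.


total = Σ (SG_i − 1)·1000·V_i
first = (1.068 − 1)·1000·15.0 = 1020.0000
sparge = (1.011 − 1)·1000·15.7 = 172.7000
total = 1020.0000 + 172.7000

1192.7000 gravity·L


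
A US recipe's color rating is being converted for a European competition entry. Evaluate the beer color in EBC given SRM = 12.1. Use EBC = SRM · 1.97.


EBC = 12.1 · 1.97

23.8370 EBC


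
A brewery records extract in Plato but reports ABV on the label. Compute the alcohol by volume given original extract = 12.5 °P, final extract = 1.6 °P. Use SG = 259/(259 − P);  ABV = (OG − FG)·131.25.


OG = 259/(259 − 12.5) = 1.0507
FG = 259/(259 − 1.6) = 1.0062
ABV = (1.0507 − 1.0062)·131.25

5.8398 % ABV


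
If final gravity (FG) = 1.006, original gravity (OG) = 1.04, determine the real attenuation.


AA = (OG−FG)/(OG−1)·100;  RA = AA·0.8192
AA = (1.04 − 1.006)/(1.04 − 1)·100 = 85.0000
RA = 85.0000·0.8192

69.6320 %


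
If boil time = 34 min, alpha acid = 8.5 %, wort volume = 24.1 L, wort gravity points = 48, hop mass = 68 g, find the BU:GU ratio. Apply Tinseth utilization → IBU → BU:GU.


U = 1.65·0.000125^(GP/1000)·(1−e^(−0.04t))/4.15;  IBU = (α/100)·m·U·1000/V;  BU:GU = IBU/GP
U = 1.65·0.000125^(48/1000)·(1−e^(−0.04·34))/4.15 = 0.1920
IBU = (8.5/100)·68·0.1920·1000/24.1 = 46.0453
BU:GU = 46.0453/48

0.9593


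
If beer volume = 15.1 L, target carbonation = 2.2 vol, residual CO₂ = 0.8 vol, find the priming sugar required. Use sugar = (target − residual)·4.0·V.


sugar = (2.2 − 0.8)·4.0·15.1

84.5600 g


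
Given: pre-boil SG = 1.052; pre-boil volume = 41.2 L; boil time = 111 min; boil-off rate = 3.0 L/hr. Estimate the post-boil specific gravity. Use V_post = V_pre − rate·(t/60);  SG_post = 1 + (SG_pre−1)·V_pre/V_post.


V_post = 41.2 − 3.0·(111/60) = 35.6500
SG_post = 1 + (1.052 − 1)·41.2/35.6500

1.0601


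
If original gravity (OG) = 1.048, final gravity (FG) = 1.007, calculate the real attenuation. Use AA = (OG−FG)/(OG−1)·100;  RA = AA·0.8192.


AA = (1.048 − 1.007)/(1.048 − 1)·100 = 85.4167
RA = 85.4167·0.8192

69.9733 %


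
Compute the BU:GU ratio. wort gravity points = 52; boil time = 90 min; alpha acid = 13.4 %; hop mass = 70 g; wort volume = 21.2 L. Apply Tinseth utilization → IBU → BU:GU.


U = 1.65·0.000125^(GP/1000)·(1−e^(−0.04t))/4.15;  IBU = (α/100)·m·U·1000/V;  BU:GU = IBU/GP
U = 1.65·0.000125^(52/1000)·(1−e^(−0.04·90))/4.15 = 0.2424
IBU = (13.4/100)·70·0.2424·1000/21.2 = 107.2286
BU:GU = 107.2286/52

2.0621


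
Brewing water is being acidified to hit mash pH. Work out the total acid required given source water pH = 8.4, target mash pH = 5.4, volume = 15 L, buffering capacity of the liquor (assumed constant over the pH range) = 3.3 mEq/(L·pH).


acid = buffering capacity · (pH_source − pH_target) · V
acid = 3.3 · (8.4 − 5.4) · 15

148.5000 mEq


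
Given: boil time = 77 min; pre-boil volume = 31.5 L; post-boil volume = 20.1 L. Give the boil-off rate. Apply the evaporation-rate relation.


rate = (V_pre − V_post) / (t_min/60)
rate = (31.5 − 20.1) / (77/60)

8.8831 L/hr


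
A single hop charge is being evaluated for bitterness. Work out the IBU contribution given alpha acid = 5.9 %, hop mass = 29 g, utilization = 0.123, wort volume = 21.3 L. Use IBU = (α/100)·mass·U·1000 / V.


IBU = (5.9/100)·29·0.123·1000 / 21.3

9.8804 IBU


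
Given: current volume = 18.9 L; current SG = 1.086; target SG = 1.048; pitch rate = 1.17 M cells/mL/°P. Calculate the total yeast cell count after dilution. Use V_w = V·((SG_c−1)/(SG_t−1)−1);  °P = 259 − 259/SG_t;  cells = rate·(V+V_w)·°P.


V_w = 18.9·((1.086−1)/(1.048−1)−1) = 14.9625
V_final = 18.9 + 14.9625 = 33.8625
°P = 259 − 259/1.048 = 11.8626
cells = 1.17·33.8625·11.8626

469.9857 billion cells


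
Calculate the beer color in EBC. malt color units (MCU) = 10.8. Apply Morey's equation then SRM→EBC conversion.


SRM = 1.4922·MCU^0.6859;  EBC = SRM·1.97
SRM = 1.4922·10.8^0.6859 = 7.6322
EBC = 7.6322·1.97

15.0355 EBC


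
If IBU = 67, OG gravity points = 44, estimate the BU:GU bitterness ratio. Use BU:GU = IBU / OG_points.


BU:GU = 67 / 44

1.5227


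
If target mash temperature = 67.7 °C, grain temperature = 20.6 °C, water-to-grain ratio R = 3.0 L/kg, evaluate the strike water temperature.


T_strike = (0.41/R)·(T_mash − T_grain) + T_mash
T_strike = (0.41/3.0)·(67.7 − 20.6) + 67.7

74.1370 °C


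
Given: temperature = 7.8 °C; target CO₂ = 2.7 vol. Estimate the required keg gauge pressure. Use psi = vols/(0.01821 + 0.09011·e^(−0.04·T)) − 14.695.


psi = 2.7/(0.01821 + 0.09011·e^(−0.04·7.8)) − 14.695

17.3834 psi


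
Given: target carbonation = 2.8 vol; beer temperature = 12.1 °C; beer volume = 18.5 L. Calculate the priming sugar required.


residual = 14.695·(0.01821 + 0.09011·e^(−0.04·T));  sugar = (target − residual)·4.0·V
residual = 14.695·(0.01821 + 0.09011·e^(−0.04·12.1)) = 1.0837
sugar = (2.8 − 1.0837)·4.0·18.5

127.0064 g


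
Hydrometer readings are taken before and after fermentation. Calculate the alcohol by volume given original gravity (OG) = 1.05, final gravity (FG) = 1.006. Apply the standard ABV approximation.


ABV = (OG − FG) · 131.25
ABV = (1.05 − 1.006) · 131.25

5.7750 % ABV


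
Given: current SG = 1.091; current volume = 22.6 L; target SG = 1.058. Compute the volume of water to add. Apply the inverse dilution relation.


V_water = V·((SG_curr − 1)/(SG_target − 1) − 1)
V_water = 22.6·((1.091 − 1)/(1.058 − 1) − 1)

12.8586 L


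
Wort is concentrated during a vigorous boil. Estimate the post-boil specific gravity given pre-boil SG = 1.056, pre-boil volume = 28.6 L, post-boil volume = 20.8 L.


SG_post = 1 + (SG_pre − 1)·V_pre/V_post
pts_pre = (1.056 − 1)·1000 = 56.0000
pts_post = 56.0000·28.6/20.8 = 77.0000
SG_post = 1 + 77.0000/1000

1.0770


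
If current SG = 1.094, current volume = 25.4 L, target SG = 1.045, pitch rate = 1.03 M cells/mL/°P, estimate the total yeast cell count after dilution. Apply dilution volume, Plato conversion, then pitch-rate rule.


V_w = V·((SG_c−1)/(SG_t−1)−1);  °P = 259 − 259/SG_t;  cells = rate·(V+V_w)·°P
V_w = 25.4·((1.094−1)/(1.045−1)−1) = 27.6578
V_final = 25.4 + 27.6578 = 53.0578
°P = 259 − 259/1.045 = 11.1531
cells = 1.03·53.0578·11.1531

609.5120 billion cells


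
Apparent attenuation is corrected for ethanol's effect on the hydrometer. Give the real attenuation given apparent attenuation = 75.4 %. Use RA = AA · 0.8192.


RA = 75.4 · 0.8192

61.7677 %


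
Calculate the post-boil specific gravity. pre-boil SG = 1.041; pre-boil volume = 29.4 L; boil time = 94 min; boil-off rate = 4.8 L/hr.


V_post = V_pre − rate·(t/60);  SG_post = 1 + (SG_pre−1)·V_pre/V_post
V_post = 29.4 − 4.8·(94/60) = 21.8800
SG_post = 1 + (1.041 − 1)·29.4/21.8800

1.0551


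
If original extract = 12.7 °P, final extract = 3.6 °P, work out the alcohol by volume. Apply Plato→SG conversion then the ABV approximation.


SG = 259/(259 − P);  ABV = (OG − FG)·131.25
OG = 259/(259 − 12.7) = 1.0516
FG = 259/(259 − 3.6) = 1.0141
ABV = (1.0516 − 1.0141)·131.25

4.9176 % ABV


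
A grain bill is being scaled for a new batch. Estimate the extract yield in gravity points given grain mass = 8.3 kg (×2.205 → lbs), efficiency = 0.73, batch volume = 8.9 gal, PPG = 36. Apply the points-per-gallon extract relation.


points = lbs × PPG × eff / vol
lbs = 8.3 × 2.205 = 18.3015
points = 18.3015 × 36 × 0.73 / 8.9

54.0408 points


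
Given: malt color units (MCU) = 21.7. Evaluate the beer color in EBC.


SRM = 1.4922·MCU^0.6859;  EBC = SRM·1.97
SRM = 1.4922·21.7^0.6859 = 12.3170
EBC = 12.3170·1.97

24.2645 EBC


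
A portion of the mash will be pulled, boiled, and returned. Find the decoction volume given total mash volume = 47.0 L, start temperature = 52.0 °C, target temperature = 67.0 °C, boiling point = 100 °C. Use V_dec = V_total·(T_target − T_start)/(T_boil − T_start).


V_dec = 47.0·(67.0 − 52.0)/(100 − 52.0)

14.6875 L


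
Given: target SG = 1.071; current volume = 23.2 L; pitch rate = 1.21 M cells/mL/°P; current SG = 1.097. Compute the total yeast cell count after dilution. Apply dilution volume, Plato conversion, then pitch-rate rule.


V_w = V·((SG_c−1)/(SG_t−1)−1);  °P = 259 − 259/SG_t;  cells = rate·(V+V_w)·°P
V_w = 23.2·((1.097−1)/(1.071−1)−1) = 8.4958
V_final = 23.2 + 8.4958 = 31.6958
°P = 259 − 259/1.071 = 17.1699
cells = 1.21·31.6958·17.1699

658.4994 billion cells


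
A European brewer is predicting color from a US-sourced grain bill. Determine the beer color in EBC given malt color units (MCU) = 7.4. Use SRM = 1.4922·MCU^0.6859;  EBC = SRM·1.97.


SRM = 1.4922·7.4^0.6859 = 5.8889
EBC = 5.8889·1.97

11.6011 EBC


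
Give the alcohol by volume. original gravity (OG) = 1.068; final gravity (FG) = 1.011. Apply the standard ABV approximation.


ABV = (OG − FG) · 131.25
ABV = (1.068 − 1.011) · 131.25

7.4813 % ABV


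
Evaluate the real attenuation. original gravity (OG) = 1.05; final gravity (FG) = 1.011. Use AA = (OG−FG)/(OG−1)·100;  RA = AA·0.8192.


AA = (1.05 − 1.011)/(1.05 − 1)·100 = 78.0000
RA = 78.0000·0.8192

63.8976 %


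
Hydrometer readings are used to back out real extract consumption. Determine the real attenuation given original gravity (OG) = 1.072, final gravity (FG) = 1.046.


AA = (OG−FG)/(OG−1)·100;  RA = AA·0.8192
AA = (1.072 − 1.046)/(1.072 − 1)·100 = 36.1111
RA = 36.1111·0.8192

29.5822 %


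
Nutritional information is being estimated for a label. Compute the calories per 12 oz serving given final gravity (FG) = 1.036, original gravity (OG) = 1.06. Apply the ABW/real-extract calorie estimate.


ABW = (OG−FG)·131.25·0.79/FG;  °P = 259 − 259/SG (for OG→OE and FG→AE);  RE = 0.1808·OE + 0.8192·AE;  Cal = (6.9·ABW + 4·(RE−0.1))·FG·3.55
ABW = (1.06 − 1.036)·131.25·0.79/1.036 = 2.4020
OE = 259 − 259/1.06 = 14.6604 °P
AE = 259 − 259/1.036 = 9.0000 °P
RE = 0.1808·14.6604 + 0.8192·9.0000 = 10.0234 °P
Cal = (6.9·2.4020 + 4·(10.0234−0.1))·1.036·3.55

206.9409 kcal


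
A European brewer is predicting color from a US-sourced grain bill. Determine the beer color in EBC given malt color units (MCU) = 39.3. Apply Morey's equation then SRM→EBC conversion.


SRM = 1.4922·MCU^0.6859;  EBC = SRM·1.97
SRM = 1.4922·39.3^0.6859 = 18.5106
EBC = 18.5106·1.97

36.4659 EBC


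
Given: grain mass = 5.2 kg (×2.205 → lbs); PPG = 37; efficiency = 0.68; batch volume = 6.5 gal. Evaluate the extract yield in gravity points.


points = lbs × PPG × eff / vol
lbs = 5.2 × 2.205 = 11.4660
points = 11.4660 × 37 × 0.68 / 6.5

44.3822 points


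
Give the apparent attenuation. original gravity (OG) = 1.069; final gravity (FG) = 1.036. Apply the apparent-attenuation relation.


AA = (OG − FG)/(OG − 1) · 100
AA = (1.069 − 1.036)/(1.069 − 1) · 100

47.8261 %


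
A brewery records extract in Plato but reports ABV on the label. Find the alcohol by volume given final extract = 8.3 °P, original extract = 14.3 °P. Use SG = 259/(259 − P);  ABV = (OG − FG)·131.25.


OG = 259/(259 − 14.3) = 1.0584
FG = 259/(259 − 8.3) = 1.0331
ABV = (1.0584 − 1.0331)·131.25

3.3248 % ABV


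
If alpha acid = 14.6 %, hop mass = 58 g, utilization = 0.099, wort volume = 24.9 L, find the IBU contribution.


IBU = (α/100)·mass·U·1000 / V
IBU = (14.6/100)·58·0.099·1000 / 24.9

33.6680 IBU


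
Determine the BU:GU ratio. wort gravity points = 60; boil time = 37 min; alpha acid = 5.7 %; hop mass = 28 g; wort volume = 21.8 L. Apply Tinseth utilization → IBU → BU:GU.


U = 1.65·0.000125^(GP/1000)·(1−e^(−0.04t))/4.15;  IBU = (α/100)·m·U·1000/V;  BU:GU = IBU/GP
U = 1.65·0.000125^(60/1000)·(1−e^(−0.04·37))/4.15 = 0.1791
IBU = (5.7/100)·28·0.1791·1000/21.8 = 13.1114
BU:GU = 13.1114/60

0.2185


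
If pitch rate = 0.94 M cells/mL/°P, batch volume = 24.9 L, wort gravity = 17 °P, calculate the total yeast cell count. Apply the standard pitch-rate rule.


cells (billions) = rate · V_L · °P
cells = 0.94 · 24.9 · 17

397.9020 billion cells


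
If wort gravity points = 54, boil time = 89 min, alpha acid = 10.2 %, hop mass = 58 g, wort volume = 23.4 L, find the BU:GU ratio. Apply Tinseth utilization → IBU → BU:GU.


U = 1.65·0.000125^(GP/1000)·(1−e^(−0.04t))/4.15;  IBU = (α/100)·m·U·1000/V;  BU:GU = IBU/GP
U = 1.65·0.000125^(54/1000)·(1−e^(−0.04·89))/4.15 = 0.2378
IBU = (10.2/100)·58·0.2378·1000/23.4 = 60.1107
BU:GU = 60.1107/54

1.1132


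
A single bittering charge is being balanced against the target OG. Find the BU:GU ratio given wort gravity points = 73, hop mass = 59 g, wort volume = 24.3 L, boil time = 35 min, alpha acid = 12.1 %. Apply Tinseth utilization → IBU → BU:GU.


U = 1.65·0.000125^(GP/1000)·(1−e^(−0.04t))/4.15;  IBU = (α/100)·m·U·1000/V;  BU:GU = IBU/GP
U = 1.65·0.000125^(73/1000)·(1−e^(−0.04·35))/4.15 = 0.1554
IBU = (12.1/100)·59·0.1554·1000/24.3 = 45.6635
BU:GU = 45.6635/73

0.6255


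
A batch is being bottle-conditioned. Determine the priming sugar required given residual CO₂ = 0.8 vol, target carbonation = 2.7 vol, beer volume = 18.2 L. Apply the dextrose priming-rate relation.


sugar = (target − residual)·4.0·V
sugar = (2.7 − 0.8)·4.0·18.2

138.3200 g


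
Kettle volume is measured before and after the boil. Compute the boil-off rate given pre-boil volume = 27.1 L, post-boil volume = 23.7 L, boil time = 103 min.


rate = (V_pre − V_post) / (t_min/60)
rate = (27.1 − 23.7) / (103/60)

1.9806 L/hr


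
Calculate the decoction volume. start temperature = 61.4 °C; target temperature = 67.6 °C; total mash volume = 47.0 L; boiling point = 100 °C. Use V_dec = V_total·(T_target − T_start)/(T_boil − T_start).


V_dec = 47.0·(67.6 − 61.4)/(100 − 61.4)

7.5492 L


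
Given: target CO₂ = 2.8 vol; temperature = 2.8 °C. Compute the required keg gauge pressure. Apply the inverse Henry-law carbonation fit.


psi = vols/(0.01821 + 0.09011·e^(−0.04·T)) − 14.695
psi = 2.8/(0.01821 + 0.09011·e^(−0.04·2.8)) − 14.695

13.6530 psi


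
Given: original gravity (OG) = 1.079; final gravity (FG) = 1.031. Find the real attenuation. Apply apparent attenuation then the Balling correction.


AA = (OG−FG)/(OG−1)·100;  RA = AA·0.8192
AA = (1.079 − 1.031)/(1.079 − 1)·100 = 60.7595
RA = 60.7595·0.8192

49.7742 %


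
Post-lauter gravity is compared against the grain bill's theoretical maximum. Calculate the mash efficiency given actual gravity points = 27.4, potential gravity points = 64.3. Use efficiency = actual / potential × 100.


efficiency = 27.4 / 64.3 × 100

42.6128 %


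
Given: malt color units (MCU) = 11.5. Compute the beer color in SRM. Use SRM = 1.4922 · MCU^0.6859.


SRM = 1.4922 · 11.5^0.6859

7.9682 SRM


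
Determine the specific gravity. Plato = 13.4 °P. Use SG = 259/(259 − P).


SG = 259/(259 − 13.4)

1.0546


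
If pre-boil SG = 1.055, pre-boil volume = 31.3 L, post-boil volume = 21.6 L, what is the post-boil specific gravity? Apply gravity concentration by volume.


SG_post = 1 + (SG_pre − 1)·V_pre/V_post
pts_pre = (1.055 − 1)·1000 = 55.0000
pts_post = 55.0000·31.3/21.6 = 79.6991
SG_post = 1 + 79.6991/1000

1.0797


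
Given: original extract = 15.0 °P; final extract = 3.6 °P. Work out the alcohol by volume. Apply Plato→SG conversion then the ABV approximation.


SG = 259/(259 − P);  ABV = (OG − FG)·131.25
OG = 259/(259 − 15.0) = 1.0615
FG = 259/(259 − 3.6) = 1.0141
ABV = (1.0615 − 1.0141)·131.25

6.2186 % ABV


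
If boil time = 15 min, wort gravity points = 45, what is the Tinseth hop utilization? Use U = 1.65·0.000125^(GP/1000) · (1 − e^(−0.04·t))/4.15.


bigness = 1.65·0.000125^(45/1000) = 1.1011
boil_factor = (1 − e^(−0.04·15))/4.15 = 0.1087
U = 1.1011 · 0.1087

0.1197


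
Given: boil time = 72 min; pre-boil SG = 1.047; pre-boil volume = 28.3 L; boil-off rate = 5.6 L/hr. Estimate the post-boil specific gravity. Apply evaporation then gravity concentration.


V_post = V_pre − rate·(t/60);  SG_post = 1 + (SG_pre−1)·V_pre/V_post
V_post = 28.3 − 5.6·(72/60) = 21.5800
SG_post = 1 + (1.047 − 1)·28.3/21.5800

1.0616


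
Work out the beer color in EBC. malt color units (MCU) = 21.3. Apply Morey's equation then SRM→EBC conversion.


SRM = 1.4922·MCU^0.6859;  EBC = SRM·1.97
SRM = 1.4922·21.3^0.6859 = 12.1608
EBC = 12.1608·1.97

23.9568 EBC


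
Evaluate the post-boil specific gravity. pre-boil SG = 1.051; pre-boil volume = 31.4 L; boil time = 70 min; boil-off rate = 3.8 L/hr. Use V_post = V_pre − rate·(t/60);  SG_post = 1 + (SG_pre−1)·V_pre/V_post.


V_post = 31.4 − 3.8·(70/60) = 26.9667
SG_post = 1 + (1.051 − 1)·31.4/26.9667

1.0594


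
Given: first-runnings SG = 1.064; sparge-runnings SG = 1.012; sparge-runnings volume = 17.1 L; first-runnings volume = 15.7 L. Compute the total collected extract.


total = Σ (SG_i − 1)·1000·V_i
first = (1.064 − 1)·1000·15.7 = 1004.8000
sparge = (1.012 − 1)·1000·17.1 = 205.2000
total = 1004.8000 + 205.2000

1210.0000 gravity·L


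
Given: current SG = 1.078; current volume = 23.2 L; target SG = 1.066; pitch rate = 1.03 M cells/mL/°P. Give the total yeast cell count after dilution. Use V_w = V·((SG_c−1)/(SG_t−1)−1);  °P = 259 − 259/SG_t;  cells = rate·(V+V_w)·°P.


V_w = 23.2·((1.078−1)/(1.066−1)−1) = 4.2182
V_final = 23.2 + 4.2182 = 27.4182
°P = 259 − 259/1.066 = 16.0356
cells = 1.03·27.4182·16.0356

452.8583 billion cells


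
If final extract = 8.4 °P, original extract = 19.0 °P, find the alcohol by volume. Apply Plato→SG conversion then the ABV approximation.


SG = 259/(259 − P);  ABV = (OG − FG)·131.25
OG = 259/(259 − 19.0) = 1.0792
FG = 259/(259 − 8.4) = 1.0335
ABV = (1.0792 − 1.0335)·131.25

5.9912 % ABV


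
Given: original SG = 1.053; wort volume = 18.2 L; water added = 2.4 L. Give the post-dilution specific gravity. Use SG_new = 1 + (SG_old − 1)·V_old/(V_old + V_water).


pts = (1.053 − 1)·1000·18.2/(18.2 + 2.4) = 46.8252
SG_new = 1 + 46.8252/1000

1.0468


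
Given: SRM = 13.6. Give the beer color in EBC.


EBC = SRM · 1.97
EBC = 13.6 · 1.97

26.7920 EBC


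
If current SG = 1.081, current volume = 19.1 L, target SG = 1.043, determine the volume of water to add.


V_water = V·((SG_curr − 1)/(SG_target − 1) − 1)
V_water = 19.1·((1.081 − 1)/(1.043 − 1) − 1)

16.8791 L


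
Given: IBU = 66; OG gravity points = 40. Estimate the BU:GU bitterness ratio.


BU:GU = IBU / OG_points
BU:GU = 66 / 40

1.6500


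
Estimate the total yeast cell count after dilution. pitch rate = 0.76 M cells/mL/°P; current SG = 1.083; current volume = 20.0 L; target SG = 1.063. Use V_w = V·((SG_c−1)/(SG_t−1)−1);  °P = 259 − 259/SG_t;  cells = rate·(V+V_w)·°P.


V_w = 20.0·((1.083−1)/(1.063−1)−1) = 6.3492
V_final = 20.0 + 6.3492 = 26.3492
°P = 259 − 259/1.063 = 15.3500
cells = 0.76·26.3492·15.3500

307.3889 billion cells


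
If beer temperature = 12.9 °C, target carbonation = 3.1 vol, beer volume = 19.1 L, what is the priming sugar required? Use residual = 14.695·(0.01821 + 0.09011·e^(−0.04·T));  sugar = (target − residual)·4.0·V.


residual = 14.695·(0.01821 + 0.09011·e^(−0.04·12.9)) = 1.0580
sugar = (3.1 − 1.0580)·4.0·19.1

156.0092 g


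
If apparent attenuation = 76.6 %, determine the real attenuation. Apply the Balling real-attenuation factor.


RA = AA · 0.8192
RA = 76.6 · 0.8192

62.7507 %


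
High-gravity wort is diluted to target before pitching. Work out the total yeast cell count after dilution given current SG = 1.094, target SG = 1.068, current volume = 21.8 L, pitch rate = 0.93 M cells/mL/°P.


V_w = V·((SG_c−1)/(SG_t−1)−1);  °P = 259 − 259/SG_t;  cells = rate·(V+V_w)·°P
V_w = 21.8·((1.094−1)/(1.068−1)−1) = 8.3353
V_final = 21.8 + 8.3353 = 30.1353
°P = 259 − 259/1.068 = 16.4906
cells = 0.93·30.1353·16.4906

462.1637 billion cells


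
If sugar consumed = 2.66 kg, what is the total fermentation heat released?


Q = m_sugar · 590 kJ/kg
Q = 2.66 · 590

1569.4000 kJ


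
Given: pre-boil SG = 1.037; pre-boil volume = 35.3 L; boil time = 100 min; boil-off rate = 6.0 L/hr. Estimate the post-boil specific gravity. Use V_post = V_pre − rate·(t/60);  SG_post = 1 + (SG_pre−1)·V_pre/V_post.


V_post = 35.3 − 6.0·(100/60) = 25.3000
SG_post = 1 + (1.037 − 1)·35.3/25.3000

1.0516
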